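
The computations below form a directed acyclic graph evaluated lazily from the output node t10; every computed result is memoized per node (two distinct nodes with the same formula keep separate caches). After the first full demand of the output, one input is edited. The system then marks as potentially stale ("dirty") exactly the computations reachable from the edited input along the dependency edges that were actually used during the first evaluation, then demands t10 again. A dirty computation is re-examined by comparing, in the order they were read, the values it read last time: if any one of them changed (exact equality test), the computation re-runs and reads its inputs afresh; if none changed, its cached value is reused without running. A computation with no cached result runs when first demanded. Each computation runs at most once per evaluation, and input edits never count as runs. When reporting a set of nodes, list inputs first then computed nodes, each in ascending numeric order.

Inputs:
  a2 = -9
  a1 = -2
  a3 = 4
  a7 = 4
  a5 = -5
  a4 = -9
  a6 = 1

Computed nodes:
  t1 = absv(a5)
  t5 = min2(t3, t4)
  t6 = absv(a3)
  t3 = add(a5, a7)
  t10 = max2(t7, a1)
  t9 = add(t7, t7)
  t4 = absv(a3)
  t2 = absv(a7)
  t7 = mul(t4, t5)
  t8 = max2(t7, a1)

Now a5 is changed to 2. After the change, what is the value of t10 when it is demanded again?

Demanding t10 again yields 16.

First demand of the output computes:
  t3 = add(-5, 4) = -1
  t4 = absv(4) = 4
  t5 = min2(-1, 4) = -1
  t7 = mul(4, -1) = -4
  t10 = max2(-4, -2) = -2

After the edit, cleaning proceeds:
  t3: a read changed (a5 -5->2) — executes, giving 6.
  t5: a read changed (t3 -1->6) — executes, giving 4.
  t7: a read changed (t5 -1->4) — executes, giving 16.
  t10: a read changed (t7 -4->16) — executes, giving 16.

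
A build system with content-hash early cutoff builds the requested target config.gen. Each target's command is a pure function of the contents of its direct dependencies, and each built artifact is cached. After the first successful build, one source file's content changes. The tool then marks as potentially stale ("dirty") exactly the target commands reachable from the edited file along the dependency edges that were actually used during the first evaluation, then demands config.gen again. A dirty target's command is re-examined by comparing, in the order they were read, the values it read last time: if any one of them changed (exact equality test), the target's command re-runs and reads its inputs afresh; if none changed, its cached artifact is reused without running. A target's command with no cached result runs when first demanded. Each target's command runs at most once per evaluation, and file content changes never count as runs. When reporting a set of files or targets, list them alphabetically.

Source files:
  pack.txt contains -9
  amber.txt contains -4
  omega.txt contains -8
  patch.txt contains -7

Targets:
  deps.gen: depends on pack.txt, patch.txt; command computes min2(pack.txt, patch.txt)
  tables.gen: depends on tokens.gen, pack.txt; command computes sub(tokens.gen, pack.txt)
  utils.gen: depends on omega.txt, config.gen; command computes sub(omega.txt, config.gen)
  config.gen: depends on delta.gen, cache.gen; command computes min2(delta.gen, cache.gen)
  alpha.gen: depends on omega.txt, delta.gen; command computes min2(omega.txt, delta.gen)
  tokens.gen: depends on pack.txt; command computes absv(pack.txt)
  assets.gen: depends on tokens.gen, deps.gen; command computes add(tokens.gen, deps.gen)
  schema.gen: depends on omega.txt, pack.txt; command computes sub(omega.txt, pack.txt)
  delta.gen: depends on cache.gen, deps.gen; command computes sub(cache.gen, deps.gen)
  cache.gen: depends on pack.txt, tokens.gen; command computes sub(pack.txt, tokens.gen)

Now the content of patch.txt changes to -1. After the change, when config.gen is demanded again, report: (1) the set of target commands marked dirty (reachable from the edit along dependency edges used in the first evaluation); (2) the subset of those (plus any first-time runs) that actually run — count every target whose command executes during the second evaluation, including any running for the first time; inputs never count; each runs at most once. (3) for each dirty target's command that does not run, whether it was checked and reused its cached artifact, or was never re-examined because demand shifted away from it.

Marked dirty: config.gen, delta.gen, deps.gen.
Target commands that run: deps.gen — 1 in total.
Checked but reused from cache: config.gen, delta.gen.
Key observation: the change is absorbed at deps.gen — it re-runs but produces the same value, and the output's value is unchanged.

First evaluation (everything demanded from the output):
  deps.gen = min2(-9, -7) = -9
  tokens.gen = absv(-9) = 9
  cache.gen = sub(-9, 9) = -18
  delta.gen = sub(-18, -9) = -9
  config.gen = min2(-9, -18) = -18

Propagation after the edit:
  deps.gen: runs — patch.txt -7->-1; result -9 (same value as before).
  delta.gen: checked — values it read are unchanged (cache.gen unchanged, deps.gen unchanged); reused cached -9 without running.
  config.gen: checked — values it read are unchanged (delta.gen unchanged, cache.gen unchanged); reused cached -18 without running.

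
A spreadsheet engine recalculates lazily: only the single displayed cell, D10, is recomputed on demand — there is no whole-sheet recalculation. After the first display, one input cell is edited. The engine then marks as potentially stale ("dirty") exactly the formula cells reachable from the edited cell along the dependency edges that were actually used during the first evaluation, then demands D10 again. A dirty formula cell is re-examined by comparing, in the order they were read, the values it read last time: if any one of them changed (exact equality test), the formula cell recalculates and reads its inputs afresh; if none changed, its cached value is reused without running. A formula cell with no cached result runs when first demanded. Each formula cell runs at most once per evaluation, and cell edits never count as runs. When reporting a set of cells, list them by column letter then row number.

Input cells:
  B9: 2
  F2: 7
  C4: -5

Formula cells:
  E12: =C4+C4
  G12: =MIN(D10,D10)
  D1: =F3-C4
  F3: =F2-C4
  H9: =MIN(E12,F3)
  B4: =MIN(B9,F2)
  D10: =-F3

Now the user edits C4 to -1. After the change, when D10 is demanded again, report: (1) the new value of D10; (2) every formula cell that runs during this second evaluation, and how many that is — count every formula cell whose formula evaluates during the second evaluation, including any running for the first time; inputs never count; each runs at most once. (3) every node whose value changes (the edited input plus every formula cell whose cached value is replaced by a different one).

New value of D10: -8.
Formula cells that run: D10, F3 — 2 in total.
Values that change: C4, D10, F3.

First evaluation (everything demanded from the output):
  F3 = 7 - -5 = 12
  D10 = -(12) = -12

Propagation after the edit:
  F3: runs — C4 -5->-1; result 8.
  D10: runs — F3 12->8; result -8.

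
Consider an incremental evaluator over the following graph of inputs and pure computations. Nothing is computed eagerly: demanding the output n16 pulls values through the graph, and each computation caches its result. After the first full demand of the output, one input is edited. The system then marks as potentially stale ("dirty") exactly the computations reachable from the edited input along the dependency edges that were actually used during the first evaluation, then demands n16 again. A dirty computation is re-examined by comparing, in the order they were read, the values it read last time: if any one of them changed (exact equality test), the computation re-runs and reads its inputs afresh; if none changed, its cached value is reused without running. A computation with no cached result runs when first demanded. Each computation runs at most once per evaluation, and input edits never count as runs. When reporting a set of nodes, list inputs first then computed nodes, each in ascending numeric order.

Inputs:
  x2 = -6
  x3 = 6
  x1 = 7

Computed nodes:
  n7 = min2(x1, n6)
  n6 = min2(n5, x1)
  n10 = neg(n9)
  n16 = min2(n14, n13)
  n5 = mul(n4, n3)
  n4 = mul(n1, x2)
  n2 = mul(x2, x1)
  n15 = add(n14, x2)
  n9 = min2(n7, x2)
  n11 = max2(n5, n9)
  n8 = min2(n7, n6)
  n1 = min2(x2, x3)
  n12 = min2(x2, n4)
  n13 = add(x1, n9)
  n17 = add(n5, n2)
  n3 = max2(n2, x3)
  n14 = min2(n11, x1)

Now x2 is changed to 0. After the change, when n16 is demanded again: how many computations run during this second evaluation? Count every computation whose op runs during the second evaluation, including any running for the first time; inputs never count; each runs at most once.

Run set: n1, n2, n3, n4, n5, n6, n7, n9, n11, n13, n14, n16 (12 run).

Initial pass — values computed on the first demand:
  n1 = min2(-6, 6) = -6
  n2 = mul(-6, 7) = -42
  n3 = max2(-42, 6) = 6
  n4 = mul(-6, -6) = 36
  n5 = mul(36, 6) = 216
  n6 = min2(216, 7) = 7
  n7 = min2(7, 7) = 7
  n9 = min2(7, -6) = -6
  n11 = max2(216, -6) = 216
  n13 = add(7, -6) = 1
  n14 = min2(216, 7) = 7
  n16 = min2(7, 1) = 1

Second demand — change propagation:
  n1: re-runs because x2 -6->0; new result 0.
  n2: re-runs because x2 -6->0; new result 0.
  n3: re-runs because n2 -42->0; new result 6 (unchanged).
  n4: re-runs because n1 -6->0; x2 -6->0; new result 0.
  n5: re-runs because n4 36->0; new result 0.
  n6: re-runs because n5 216->0; new result 0.
  n7: re-runs because n6 7->0; new result 0.
  n9: re-runs because n7 7->0; x2 -6->0; new result 0.
  n11: re-runs because n5 216->0; n9 -6->0; new result 0.
  n13: re-runs because n9 -6->0; new result 7.
  n14: re-runs because n11 216->0; new result 0.
  n16: re-runs because n14 7->0; n13 1->7; new result 0.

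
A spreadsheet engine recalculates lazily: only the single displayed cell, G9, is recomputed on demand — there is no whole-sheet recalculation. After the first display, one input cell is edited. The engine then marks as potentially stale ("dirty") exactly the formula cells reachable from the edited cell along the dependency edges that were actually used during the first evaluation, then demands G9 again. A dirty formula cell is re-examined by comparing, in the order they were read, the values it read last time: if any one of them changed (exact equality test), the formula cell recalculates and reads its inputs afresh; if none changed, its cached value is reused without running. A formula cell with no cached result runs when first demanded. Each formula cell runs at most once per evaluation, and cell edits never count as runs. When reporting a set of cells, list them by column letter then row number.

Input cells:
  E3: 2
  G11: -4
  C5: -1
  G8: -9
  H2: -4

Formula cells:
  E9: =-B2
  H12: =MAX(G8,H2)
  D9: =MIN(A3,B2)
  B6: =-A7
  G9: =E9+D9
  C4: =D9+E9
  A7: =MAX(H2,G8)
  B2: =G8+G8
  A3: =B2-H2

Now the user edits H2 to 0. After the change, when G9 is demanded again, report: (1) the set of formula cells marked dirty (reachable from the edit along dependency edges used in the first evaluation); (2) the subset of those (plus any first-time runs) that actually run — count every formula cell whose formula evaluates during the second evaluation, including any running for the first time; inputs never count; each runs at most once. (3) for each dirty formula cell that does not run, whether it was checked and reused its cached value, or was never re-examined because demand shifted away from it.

Marked dirty: A3, D9, G9.
Formula cells that run: A3, D9 — 2 in total.
Checked but reused from cache: G9.
Key observation: the change is absorbed at D9 — it re-runs but produces the same value, and the output's value is unchanged.

First evaluation (everything demanded from the output):
  B2 = -9 + -9 = -18
  A3 = -18 - -4 = -14
  D9 = MIN(-14, -18) = -18
  E9 = -(-18) = 18
  G9 = 18 + -18 = 0

Propagation after the edit:
  A3: runs — H2 -4->0; result -18.
  D9: runs — A3 -14->-18; result -18 (same value as before).
  G9: checked — values it read are unchanged (E9 unchanged, D9 unchanged); reused cached 0 without running.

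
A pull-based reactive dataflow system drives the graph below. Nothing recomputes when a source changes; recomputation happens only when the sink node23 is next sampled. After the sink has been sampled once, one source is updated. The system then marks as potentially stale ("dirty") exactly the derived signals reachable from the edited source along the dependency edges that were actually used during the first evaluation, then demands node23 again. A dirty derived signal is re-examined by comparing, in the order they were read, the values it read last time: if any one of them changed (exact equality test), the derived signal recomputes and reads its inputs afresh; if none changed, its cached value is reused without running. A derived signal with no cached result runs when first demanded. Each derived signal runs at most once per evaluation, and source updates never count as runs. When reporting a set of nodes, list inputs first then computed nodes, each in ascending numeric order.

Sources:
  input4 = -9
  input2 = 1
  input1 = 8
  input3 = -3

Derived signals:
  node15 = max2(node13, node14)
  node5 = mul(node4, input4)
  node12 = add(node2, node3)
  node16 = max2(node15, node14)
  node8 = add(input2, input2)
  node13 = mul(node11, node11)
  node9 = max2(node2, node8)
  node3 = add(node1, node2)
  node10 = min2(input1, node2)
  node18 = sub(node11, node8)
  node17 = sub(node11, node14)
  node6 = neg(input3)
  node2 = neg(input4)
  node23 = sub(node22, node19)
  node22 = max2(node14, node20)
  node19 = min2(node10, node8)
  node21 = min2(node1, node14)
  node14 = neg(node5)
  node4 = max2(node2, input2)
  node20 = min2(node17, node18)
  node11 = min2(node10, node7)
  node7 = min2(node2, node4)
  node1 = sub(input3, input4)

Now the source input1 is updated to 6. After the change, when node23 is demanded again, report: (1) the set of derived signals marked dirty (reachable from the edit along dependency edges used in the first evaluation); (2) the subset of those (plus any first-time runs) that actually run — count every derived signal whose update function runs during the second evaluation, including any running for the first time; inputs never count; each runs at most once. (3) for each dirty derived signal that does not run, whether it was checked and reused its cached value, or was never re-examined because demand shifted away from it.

First evaluation (everything demanded from the output):
  node2 = neg(-9) = 9
  node4 = max2(9, 1) = 9
  node5 = mul(9, -9) = -81
  node7 = min2(9, 9) = 9
  node8 = add(1, 1) = 2
  node10 = min2(8, 9) = 8
  node11 = min2(8, 9) = 8
  node14 = neg(-81) = 81
  node17 = sub(8, 81) = -73
  node18 = sub(8, 2) = 6
  node19 = min2(8, 2) = 2
  node20 = min2(-73, 6) = -73
  node22 = max2(81, -73) = 81
  node23 = sub(81, 2) = 79

Propagation after the edit:
  node10: runs — input1 8->6; result 6.
  node11: runs — node10 8->6; result 6.
  node17: runs — node11 8->6; result -75.
  node18: runs — node11 8->6; result 4.
  node19: runs — node10 8->6; result 2 (same value as before).
  node20: runs — node17 -73->-75; node18 6->4; result -75.
  node22: runs — node20 -73->-75; result 81 (same value as before).
  node23: checked — values it read are unchanged (node22 unchanged, node19 unchanged); reused cached 79 without running.

Key observation: the cutoff stops propagation at node23 — its inputs' values are unchanged, so it reuses its cache.

Marked dirty: node10, node11, node17, node18, node19, node20, node22, node23.
Derived signals that run: node10, node11, node17, node18, node19, node20, node22 — 7 in total.
Checked but reused from cache: node23.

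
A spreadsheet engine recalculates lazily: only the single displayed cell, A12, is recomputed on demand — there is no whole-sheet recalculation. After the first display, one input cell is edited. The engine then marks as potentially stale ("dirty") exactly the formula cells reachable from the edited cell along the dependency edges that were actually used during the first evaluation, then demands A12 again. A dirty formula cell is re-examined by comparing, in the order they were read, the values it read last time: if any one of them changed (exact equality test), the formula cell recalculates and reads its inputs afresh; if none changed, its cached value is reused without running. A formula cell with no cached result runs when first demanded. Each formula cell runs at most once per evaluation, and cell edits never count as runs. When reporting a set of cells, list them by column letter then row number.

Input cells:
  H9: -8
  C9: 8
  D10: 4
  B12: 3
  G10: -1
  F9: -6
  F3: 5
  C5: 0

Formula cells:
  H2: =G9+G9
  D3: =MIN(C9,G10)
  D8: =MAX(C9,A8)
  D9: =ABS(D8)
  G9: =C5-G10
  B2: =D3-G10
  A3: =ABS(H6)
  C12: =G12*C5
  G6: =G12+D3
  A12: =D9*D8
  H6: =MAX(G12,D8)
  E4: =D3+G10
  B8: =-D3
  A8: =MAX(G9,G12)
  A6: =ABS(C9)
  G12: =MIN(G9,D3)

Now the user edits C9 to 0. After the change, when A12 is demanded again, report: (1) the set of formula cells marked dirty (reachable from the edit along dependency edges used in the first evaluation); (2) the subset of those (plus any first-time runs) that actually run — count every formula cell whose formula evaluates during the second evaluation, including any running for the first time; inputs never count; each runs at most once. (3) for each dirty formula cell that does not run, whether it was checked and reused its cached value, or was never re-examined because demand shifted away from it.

Marked dirty: A8, A12, D3, D8, D9, G12.
Formula cells that run: A12, D3, D8, D9 — 4 in total.
Checked but reused from cache: A8, G12.
Key observation: the cutoff stops propagation at G12 — its inputs' values are unchanged, so it reuses its cache.

First evaluation (everything demanded from the output):
  D3 = MIN(8, -1) = -1
  G9 = 0 - -1 = 1
  G12 = MIN(1, -1) = -1
  A8 = MAX(1, -1) = 1
  D8 = MAX(8, 1) = 8
  D9 = ABS(8) = 8
  A12 = 8 * 8 = 64

Propagation after the edit:
  D3: runs — C9 8->0; result -1 (same value as before).
  G12: checked — values it read are unchanged (G9 unchanged, D3 unchanged); reused cached -1 without running.
  A8: checked — values it read are unchanged (G9 unchanged, G12 unchanged); reused cached 1 without running.
  D8: runs — C9 8->0; result 1.
  D9: runs — D8 8->1; result 1.
  A12: runs — D9 8->1; D8 8->1; result 1.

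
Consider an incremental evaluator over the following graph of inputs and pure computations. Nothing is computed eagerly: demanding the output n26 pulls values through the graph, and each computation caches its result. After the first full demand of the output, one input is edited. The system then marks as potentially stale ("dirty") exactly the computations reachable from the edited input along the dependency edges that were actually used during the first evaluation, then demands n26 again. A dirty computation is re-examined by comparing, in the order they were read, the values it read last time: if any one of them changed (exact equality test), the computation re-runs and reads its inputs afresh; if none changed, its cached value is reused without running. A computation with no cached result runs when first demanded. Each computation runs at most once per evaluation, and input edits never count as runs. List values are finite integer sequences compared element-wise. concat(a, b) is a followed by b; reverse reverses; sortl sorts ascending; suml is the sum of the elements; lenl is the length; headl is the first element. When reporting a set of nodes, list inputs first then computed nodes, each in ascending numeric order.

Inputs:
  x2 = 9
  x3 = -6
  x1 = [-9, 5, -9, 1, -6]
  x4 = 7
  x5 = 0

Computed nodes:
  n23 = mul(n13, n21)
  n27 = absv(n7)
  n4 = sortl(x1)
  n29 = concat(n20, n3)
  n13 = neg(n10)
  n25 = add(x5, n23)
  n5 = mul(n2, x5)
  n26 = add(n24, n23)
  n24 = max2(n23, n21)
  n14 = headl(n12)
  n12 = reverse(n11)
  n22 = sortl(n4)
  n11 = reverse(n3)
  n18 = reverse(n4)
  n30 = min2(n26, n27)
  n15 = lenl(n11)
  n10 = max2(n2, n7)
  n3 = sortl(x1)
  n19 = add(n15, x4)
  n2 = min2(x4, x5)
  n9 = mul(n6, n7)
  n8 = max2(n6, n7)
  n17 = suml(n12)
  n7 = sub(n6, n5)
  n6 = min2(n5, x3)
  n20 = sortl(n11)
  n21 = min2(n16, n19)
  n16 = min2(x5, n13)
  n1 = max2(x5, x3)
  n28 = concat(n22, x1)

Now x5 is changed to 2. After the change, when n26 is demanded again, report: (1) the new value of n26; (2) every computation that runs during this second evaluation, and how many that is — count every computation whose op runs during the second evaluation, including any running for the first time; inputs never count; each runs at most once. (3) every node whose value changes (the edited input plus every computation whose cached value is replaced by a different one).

n26 now evaluates to 8.
Run set: n2, n5, n6, n7, n10, n13, n16, n21, n23, n24, n26 (11 run).
Changed values: x5, n2, n5, n7, n10, n13, n16, n21, n23, n24, n26.

Initial pass — values computed on the first demand:
  n2 = min2(7, 0) = 0
  n3 = sortl([-9, 5, -9, 1, -6]) = [-9, -9, -6, 1, 5]
  n5 = mul(0, 0) = 0
  n6 = min2(0, -6) = -6
  n7 = sub(-6, 0) = -6
  n10 = max2(0, -6) = 0
  n11 = reverse([-9, -9, -6, 1, 5]) = [5, 1, -6, -9, -9]
  n13 = neg(0) = 0
  n15 = lenl([5, 1, -6, -9, -9]) = 5
  n16 = min2(0, 0) = 0
  n19 = add(5, 7) = 12
  n21 = min2(0, 12) = 0
  n23 = mul(0, 0) = 0
  n24 = max2(0, 0) = 0
  n26 = add(0, 0) = 0

Second demand — change propagation:
  n2: re-runs because x5 0->2; new result 2.
  n5: re-runs because n2 0->2; x5 0->2; new result 4.
  n6: re-runs because n5 0->4; new result -6 (unchanged).
  n7: re-runs because n5 0->4; new result -10.
  n10: re-runs because n2 0->2; n7 -6->-10; new result 2.
  n13: re-runs because n10 0->2; new result -2.
  n16: re-runs because x5 0->2; n13 0->-2; new result -2.
  n21: re-runs because n16 0->-2; new result -2.
  n23: re-runs because n13 0->-2; n21 0->-2; new result 4.
  n24: re-runs because n23 0->4; n21 0->-2; new result 4.
  n26: re-runs because n24 0->4; n23 0->4; new result 8.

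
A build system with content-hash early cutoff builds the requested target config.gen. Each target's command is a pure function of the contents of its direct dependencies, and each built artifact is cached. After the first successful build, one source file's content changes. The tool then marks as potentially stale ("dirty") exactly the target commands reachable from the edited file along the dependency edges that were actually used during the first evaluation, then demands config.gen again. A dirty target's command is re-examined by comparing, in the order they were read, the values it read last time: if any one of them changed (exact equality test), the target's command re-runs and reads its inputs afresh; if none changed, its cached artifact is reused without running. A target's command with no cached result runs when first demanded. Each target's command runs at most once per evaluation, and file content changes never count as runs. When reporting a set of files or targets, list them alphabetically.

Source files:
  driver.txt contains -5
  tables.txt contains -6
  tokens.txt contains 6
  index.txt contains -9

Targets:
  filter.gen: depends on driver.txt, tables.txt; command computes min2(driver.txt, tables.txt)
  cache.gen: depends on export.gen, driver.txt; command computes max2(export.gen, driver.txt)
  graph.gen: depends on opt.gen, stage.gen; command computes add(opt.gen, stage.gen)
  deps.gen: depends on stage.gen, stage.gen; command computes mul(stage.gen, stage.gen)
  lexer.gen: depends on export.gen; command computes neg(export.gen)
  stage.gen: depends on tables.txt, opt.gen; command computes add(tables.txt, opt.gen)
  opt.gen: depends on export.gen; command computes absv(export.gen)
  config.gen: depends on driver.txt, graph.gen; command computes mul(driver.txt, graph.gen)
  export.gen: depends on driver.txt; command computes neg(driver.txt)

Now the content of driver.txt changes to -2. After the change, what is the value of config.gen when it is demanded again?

First evaluation (everything demanded from the output):
  export.gen = neg(-5) = 5
  opt.gen = absv(5) = 5
  stage.gen = add(-6, 5) = -1
  graph.gen = add(5, -1) = 4
  config.gen = mul(-5, 4) = -20

Propagation after the edit:
  export.gen: runs — driver.txt -5->-2; result 2.
  opt.gen: runs — export.gen 5->2; result 2.
  stage.gen: runs — opt.gen 5->2; result -4.
  graph.gen: runs — opt.gen 5->2; stage.gen -1->-4; result -2.
  config.gen: runs — driver.txt -5->-2; graph.gen 4->-2; result 4.

New value of config.gen: 4.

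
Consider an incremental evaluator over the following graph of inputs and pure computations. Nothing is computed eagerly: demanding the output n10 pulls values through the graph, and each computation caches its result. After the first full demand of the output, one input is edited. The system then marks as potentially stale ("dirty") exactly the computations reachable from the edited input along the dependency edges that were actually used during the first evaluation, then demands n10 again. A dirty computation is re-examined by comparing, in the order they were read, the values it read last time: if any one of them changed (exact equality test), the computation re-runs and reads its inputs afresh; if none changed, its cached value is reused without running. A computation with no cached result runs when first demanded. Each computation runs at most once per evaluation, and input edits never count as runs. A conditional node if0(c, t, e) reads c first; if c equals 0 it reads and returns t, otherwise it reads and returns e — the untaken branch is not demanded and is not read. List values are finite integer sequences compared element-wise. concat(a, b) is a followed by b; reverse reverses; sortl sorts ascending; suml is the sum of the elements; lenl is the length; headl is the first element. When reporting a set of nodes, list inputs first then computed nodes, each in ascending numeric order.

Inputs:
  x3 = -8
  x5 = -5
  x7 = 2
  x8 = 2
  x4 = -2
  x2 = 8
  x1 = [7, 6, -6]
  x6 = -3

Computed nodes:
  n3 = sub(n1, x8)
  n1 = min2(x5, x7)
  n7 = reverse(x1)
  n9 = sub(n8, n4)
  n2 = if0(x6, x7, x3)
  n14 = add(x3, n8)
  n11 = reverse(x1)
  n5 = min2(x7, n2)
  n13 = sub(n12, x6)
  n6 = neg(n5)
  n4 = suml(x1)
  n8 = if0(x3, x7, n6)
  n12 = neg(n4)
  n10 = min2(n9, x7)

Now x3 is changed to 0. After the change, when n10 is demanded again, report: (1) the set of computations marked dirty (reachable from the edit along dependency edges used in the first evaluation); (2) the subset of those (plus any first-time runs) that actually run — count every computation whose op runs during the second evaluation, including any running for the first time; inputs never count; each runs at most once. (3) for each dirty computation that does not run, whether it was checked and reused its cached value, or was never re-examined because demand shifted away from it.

Dirty set: n2, n5, n6, n8, n9, n10.
Run set: n8, n9, n10 (3 run).
Left stale — demand moved off them: n2, n5, n6.
The important point: the flipped condition redirects demand; n2, n5, n6 are left stale, never re-checked.

Initial pass — values computed on the first demand:
  n2 = if0(x6=-3 -> else branch x3) = -8
  n4 = suml([7, 6, -6]) = 7
  n5 = min2(2, -8) = -8
  n6 = neg(-8) = 8
  n8 = if0(x3=-8 -> else branch n6) = 8
  n9 = sub(8, 7) = 1
  n10 = min2(1, 2) = 1

Second demand — change propagation:
  n2: dirty yet unreached — the second evaluation never asks for it.
  n5: dirty yet unreached — the second evaluation never asks for it.
  n6: dirty yet unreached — the second evaluation never asks for it.
  n8: re-runs because x3 -8->0; new result 2.
  n9: re-runs because n8 8->2; new result -5.
  n10: re-runs because n9 1->-5; new result -5.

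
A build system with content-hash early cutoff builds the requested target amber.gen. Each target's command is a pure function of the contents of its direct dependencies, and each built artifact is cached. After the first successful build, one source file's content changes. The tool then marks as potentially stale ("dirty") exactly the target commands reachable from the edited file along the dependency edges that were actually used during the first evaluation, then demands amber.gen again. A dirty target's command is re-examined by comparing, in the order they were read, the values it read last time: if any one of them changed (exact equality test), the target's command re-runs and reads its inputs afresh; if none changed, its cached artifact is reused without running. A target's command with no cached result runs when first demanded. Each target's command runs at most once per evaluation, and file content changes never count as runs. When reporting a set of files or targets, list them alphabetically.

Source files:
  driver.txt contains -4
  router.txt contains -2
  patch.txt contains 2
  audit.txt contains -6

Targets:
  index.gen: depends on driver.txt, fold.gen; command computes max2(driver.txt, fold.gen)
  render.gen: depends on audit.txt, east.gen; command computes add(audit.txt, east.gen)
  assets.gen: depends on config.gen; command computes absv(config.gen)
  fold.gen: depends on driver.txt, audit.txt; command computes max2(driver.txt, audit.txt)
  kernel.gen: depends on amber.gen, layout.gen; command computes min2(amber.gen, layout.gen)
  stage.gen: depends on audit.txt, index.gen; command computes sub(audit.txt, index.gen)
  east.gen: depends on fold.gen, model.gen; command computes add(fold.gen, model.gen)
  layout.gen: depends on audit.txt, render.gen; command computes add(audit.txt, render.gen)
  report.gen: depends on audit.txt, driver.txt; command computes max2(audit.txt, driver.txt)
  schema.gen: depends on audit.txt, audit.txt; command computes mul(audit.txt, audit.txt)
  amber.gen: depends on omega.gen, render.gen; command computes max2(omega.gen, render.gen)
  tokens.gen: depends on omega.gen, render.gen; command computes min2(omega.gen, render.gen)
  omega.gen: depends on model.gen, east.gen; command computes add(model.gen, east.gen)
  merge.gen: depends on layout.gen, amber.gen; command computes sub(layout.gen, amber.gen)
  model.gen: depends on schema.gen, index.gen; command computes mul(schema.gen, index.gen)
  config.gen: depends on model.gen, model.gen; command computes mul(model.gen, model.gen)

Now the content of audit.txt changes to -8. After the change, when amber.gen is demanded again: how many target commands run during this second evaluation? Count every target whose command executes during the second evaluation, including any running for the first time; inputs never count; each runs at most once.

Target commands that run: amber.gen, east.gen, fold.gen, model.gen, omega.gen, render.gen, schema.gen — 7 in total.
Key observation: the cutoff stops propagation at index.gen — its inputs' values are unchanged, so it reuses its cache.

First evaluation (everything demanded from the output):
  fold.gen = max2(-4, -6) = -4
  index.gen = max2(-4, -4) = -4
  schema.gen = mul(-6, -6) = 36
  model.gen = mul(36, -4) = -144
  east.gen = add(-4, -144) = -148
  omega.gen = add(-144, -148) = -292
  render.gen = add(-6, -148) = -154
  amber.gen = max2(-292, -154) = -154

Propagation after the edit:
  fold.gen: runs — audit.txt -6->-8; result -4 (same value as before).
  index.gen: checked — values it read are unchanged (driver.txt unchanged, fold.gen unchanged); reused cached -4 without running.
  schema.gen: runs — audit.txt -6->-8; audit.txt -6->-8; result 64.
  model.gen: runs — schema.gen 36->64; result -256.
  east.gen: runs — model.gen -144->-256; result -260.
  omega.gen: runs — model.gen -144->-256; east.gen -148->-260; result -516.
  render.gen: runs — audit.txt -6->-8; east.gen -148->-260; result -268.
  amber.gen: runs — omega.gen -292->-516; render.gen -154->-268; result -268.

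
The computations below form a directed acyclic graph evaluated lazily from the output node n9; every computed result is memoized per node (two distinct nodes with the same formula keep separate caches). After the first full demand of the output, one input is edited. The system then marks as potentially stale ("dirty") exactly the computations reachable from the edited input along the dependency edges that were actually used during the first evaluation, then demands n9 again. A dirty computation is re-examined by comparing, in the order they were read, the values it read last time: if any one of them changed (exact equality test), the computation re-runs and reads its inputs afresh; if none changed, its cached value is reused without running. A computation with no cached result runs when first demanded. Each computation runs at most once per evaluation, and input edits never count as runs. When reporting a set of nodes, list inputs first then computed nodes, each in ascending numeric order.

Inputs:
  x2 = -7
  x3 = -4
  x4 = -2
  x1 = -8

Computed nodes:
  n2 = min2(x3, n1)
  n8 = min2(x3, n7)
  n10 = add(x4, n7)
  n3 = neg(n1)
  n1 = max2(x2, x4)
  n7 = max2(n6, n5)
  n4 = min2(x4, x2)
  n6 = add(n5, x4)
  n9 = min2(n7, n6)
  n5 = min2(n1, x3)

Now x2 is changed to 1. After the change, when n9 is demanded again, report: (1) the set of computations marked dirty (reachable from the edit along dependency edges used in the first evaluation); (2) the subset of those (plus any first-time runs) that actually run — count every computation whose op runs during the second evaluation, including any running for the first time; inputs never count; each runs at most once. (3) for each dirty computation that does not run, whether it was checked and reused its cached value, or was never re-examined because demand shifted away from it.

The edit dirties: n1, n5, n6, n7, n9.
2 computations run: n1, n5.
Cache hits after checking: n6, n7, n9.
Note the absorption at n5: it re-runs yet its value is the same, leaving the output's value untouched.

First demand of the output computes:
  n1 = max2(-7, -2) = -2
  n5 = min2(-2, -4) = -4
  n6 = add(-4, -2) = -6
  n7 = max2(-6, -4) = -4
  n9 = min2(-4, -6) = -6

After the edit, cleaning proceeds:
  n1: a read changed (x2 -7->1) — executes, giving 1.
  n5: a read changed (n1 -2->1) — executes, giving -4 — identical to its old value.
  n6: dirty, but its reads are unchanged (n5 unchanged, x4 unchanged); cached -6 stands.
  n7: dirty, but its reads are unchanged (n6 unchanged, n5 unchanged); cached -4 stands.
  n9: dirty, but its reads are unchanged (n7 unchanged, n6 unchanged); cached -6 stands.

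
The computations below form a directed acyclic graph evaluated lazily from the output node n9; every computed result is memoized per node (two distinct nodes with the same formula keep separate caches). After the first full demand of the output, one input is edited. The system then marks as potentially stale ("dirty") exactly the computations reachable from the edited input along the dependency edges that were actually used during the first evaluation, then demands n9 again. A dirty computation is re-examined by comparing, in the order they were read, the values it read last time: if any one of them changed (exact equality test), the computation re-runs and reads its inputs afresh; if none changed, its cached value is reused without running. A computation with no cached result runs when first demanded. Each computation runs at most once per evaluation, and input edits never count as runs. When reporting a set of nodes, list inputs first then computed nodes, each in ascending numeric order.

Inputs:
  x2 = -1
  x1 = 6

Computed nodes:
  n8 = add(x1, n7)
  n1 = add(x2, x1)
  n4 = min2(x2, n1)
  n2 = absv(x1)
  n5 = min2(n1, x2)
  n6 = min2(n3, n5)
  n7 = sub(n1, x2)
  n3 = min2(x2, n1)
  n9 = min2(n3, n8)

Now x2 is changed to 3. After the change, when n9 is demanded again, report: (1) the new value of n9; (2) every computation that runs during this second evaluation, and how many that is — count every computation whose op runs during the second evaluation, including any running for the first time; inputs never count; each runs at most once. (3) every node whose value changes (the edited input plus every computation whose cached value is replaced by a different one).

First demand of the output computes:
  n1 = add(-1, 6) = 5
  n3 = min2(-1, 5) = -1
  n7 = sub(5, -1) = 6
  n8 = add(6, 6) = 12
  n9 = min2(-1, 12) = -1

After the edit, cleaning proceeds:
  n1: a read changed (x2 -1->3) — executes, giving 9.
  n3: a read changed (x2 -1->3; n1 5->9) — executes, giving 3.
  n7: a read changed (n1 5->9; x2 -1->3) — executes, giving 6 — identical to its old value.
  n8: dirty, but its reads are unchanged (x1 unchanged, n7 unchanged); cached 12 stands.
  n9: a read changed (n3 -1->3) — executes, giving 3.

Note where the cutoff bites: n8 is checked, finds nothing changed, and keeps its cache.

Demanding n9 again yields 3.
4 computations run: n1, n3, n7, n9.
The nodes whose values change: x2, n1, n3, n9.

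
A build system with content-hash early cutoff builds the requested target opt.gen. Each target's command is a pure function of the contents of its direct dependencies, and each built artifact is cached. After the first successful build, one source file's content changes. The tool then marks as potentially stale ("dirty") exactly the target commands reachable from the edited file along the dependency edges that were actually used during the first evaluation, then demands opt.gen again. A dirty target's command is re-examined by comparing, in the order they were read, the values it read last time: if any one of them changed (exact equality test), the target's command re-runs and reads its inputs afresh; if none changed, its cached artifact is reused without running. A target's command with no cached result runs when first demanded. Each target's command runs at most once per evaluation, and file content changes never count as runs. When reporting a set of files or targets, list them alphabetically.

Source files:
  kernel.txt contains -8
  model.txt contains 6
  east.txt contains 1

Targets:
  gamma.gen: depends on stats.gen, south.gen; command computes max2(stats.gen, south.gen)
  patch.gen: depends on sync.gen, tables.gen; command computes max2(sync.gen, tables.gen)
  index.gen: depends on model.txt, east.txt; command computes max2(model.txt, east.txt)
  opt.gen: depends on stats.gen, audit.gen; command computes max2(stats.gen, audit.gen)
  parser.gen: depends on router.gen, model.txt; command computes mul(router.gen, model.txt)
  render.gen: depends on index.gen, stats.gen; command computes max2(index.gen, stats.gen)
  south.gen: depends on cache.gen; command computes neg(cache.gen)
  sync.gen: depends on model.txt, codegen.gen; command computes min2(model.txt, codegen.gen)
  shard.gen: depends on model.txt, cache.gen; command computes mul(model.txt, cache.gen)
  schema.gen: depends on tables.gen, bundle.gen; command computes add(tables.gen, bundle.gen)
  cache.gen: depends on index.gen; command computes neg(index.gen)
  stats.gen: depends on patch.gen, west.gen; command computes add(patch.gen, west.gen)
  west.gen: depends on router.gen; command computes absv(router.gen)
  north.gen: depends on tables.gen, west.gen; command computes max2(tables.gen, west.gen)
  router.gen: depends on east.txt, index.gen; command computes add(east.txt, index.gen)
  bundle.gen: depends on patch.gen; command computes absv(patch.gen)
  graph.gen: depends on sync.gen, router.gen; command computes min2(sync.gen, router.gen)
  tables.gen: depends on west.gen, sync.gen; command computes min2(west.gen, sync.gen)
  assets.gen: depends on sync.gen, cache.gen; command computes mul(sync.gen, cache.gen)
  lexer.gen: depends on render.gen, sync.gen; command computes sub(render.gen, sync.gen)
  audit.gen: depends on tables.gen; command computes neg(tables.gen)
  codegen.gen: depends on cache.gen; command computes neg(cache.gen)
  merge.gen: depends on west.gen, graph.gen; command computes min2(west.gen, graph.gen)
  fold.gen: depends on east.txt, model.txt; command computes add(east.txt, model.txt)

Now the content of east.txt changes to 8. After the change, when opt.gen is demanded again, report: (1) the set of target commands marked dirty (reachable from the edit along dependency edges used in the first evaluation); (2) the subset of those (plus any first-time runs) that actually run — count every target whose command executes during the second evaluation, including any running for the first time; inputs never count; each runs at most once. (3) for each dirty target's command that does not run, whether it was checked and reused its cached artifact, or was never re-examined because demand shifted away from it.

Marked dirty: audit.gen, cache.gen, codegen.gen, index.gen, opt.gen, patch.gen, router.gen, stats.gen, sync.gen, tables.gen, west.gen.
Target commands that run: cache.gen, codegen.gen, index.gen, opt.gen, router.gen, stats.gen, sync.gen, tables.gen, west.gen — 9 in total.
Checked but reused from cache: audit.gen, patch.gen.
Key observation: the cutoff stops propagation at patch.gen — its inputs' values are unchanged, so it reuses its cache.

First evaluation (everything demanded from the output):
  index.gen = max2(6, 1) = 6
  cache.gen = neg(6) = -6
  codegen.gen = neg(-6) = 6
  router.gen = add(1, 6) = 7
  sync.gen = min2(6, 6) = 6
  west.gen = absv(7) = 7
  tables.gen = min2(7, 6) = 6
  audit.gen = neg(6) = -6
  patch.gen = max2(6, 6) = 6
  stats.gen = add(6, 7) = 13
  opt.gen = max2(13, -6) = 13

Propagation after the edit:
  index.gen: runs — east.txt 1->8; result 8.
  cache.gen: runs — index.gen 6->8; result -8.
  codegen.gen: runs — cache.gen -6->-8; result 8.
  router.gen: runs — east.txt 1->8; index.gen 6->8; result 16.
  sync.gen: runs — codegen.gen 6->8; result 6 (same value as before).
  west.gen: runs — router.gen 7->16; result 16.
  tables.gen: runs — west.gen 7->16; result 6 (same value as before).
  audit.gen: checked — values it read are unchanged (tables.gen unchanged); reused cached -6 without running.
  patch.gen: checked — values it read are unchanged (sync.gen unchanged, tables.gen unchanged); reused cached 6 without running.
  stats.gen: runs — west.gen 7->16; result 22.
  opt.gen: runs — stats.gen 13->22; result 22.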